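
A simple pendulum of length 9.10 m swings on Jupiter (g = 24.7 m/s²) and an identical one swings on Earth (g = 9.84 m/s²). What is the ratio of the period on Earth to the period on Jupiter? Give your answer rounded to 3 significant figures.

1.58

T ∝ 1/√g, so T₂/T₁ = √(g₁/g₂) = √(24.7/9.84) = 1.58.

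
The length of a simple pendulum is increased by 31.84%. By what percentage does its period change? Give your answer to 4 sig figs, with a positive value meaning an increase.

14.82%

T ∝ √L, so T'/T = √(1.3184) = 1.1482.
Percentage change in T = (1.1482 − 1) × 100% = 14.82%.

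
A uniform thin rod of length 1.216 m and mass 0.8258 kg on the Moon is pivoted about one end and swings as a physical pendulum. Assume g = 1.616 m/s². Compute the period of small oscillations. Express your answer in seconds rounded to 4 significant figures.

For a physical pendulum T = 2π√(I/(mgd)), with d = 0.60800 m from pivot to centre of mass.
I_cm = mL²/12 = 0.8258 × 1.216²/12 = 0.10176 kg·m²; I = I_cm + md² = 0.10176 + 0.8258 × 0.60800² = 0.40702 kg·m².
T = 2π√(0.40702/(0.8258 × 1.616 × 0.60800)) = 4.450 s.

4.450 s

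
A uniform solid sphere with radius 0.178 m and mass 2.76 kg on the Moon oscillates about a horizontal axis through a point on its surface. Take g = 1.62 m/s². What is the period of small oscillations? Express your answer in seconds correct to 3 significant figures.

2.46 s

I_cm = (2/5)mr² = 0.03498 kg·m². The pivot is at distance d = 0.178 m from the centre of mass.
By the parallel-axis theorem, I = I_cm + md² = 0.03498 + 0.08745 = 0.1224 kg·m².
T = 2π√(I/(mgd)) = 2π√(0.1224/(2.76 × 1.62 × 0.178)) = 2.46 s.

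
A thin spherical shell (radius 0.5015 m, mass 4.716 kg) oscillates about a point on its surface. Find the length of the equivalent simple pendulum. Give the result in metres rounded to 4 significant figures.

0.8358 m

The equivalent simple-pendulum length is L_eq = I/(md), where I is about the pivot and d = 0.50150 m.
I_cm = (2/3)mR² = 0.79072 kg·m², so I = I_cm + md² = 0.79072 + 1.1861 = 1.9768 kg·m².
L_eq = 1.9768/(4.716 × 0.50150) = 0.8358 m.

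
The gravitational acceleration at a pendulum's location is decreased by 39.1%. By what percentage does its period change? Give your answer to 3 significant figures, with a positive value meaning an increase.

28.1%

T ∝ 1/√g, so T'/T = 1/√(0.6090) = 1.281.
Percentage change in T = (1.281 − 1) × 100% = 28.1%.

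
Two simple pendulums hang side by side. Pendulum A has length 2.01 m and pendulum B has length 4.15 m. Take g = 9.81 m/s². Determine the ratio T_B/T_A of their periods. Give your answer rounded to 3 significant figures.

1.44

T ∝ √L, so T_B/T_A = √(L_B/L_A) = √(4.15/2.01) = 1.44.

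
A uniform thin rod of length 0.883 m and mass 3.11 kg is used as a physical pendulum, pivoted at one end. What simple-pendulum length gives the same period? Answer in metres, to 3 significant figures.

0.589 m

The equivalent simple-pendulum length is L_eq = I/(md), where I is about the pivot and d = 0.4415 m.
I_cm = (1/12)mL² = 0.2021 kg·m², so I = I_cm + md² = 0.2021 + 0.6062 = 0.8083 kg·m².
L_eq = 0.8083/(3.11 × 0.4415) = 0.589 m.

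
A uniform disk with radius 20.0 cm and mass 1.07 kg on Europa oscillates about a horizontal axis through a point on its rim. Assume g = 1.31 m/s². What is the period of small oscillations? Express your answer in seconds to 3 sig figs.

I_cm = ½mr² = 0.02140 kg·m². The pivot is at distance d = 0.200 m from the centre of mass.
By the parallel-axis theorem, I = I_cm + md² = 0.02140 + 0.04280 = 0.06420 kg·m².
T = 2π√(I/(mgd)) = 2π√(0.06420/(1.07 × 1.31 × 0.200)) = 3.01 s.

3.01 s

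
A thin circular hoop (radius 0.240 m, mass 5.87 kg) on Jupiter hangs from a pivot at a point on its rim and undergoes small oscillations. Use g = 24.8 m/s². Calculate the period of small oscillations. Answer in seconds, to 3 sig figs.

0.874 s

I_cm = mr² = 0.3381 kg·m². The pivot is at distance d = 0.240 m from the centre of mass.
By the parallel-axis theorem, I = I_cm + md² = 0.3381 + 0.3381 = 0.6762 kg·m².
T = 2π√(I/(mgd)) = 2π√(0.6762/(5.87 × 24.8 × 0.240)) = 0.874 s.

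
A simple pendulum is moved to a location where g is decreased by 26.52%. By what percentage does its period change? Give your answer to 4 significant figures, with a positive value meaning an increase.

T ∝ 1/√g, so T'/T = 1/√(0.73480) = 1.1666.
Percentage change in T = (1.1666 − 1) × 100% = 16.66%.

16.66%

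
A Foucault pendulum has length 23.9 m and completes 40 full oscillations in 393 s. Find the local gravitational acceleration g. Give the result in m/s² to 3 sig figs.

T = 393/40 = 9.825 s.
From T = 2π√(L/g), g = 4π²L/T² = 4π² × 23.9/9.825² = 9.77 m/s².

9.77 m/s²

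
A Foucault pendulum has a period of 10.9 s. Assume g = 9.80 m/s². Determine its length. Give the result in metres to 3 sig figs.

29.5 m

From T = 2π√(L/g), L = gT²/(4π²) = 9.80 × 10.90²/(4π²) = 29.5 m.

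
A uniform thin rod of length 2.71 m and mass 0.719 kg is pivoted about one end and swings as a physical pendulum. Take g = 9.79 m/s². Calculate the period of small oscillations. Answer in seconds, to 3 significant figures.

For a physical pendulum T = 2π√(I/(mgd)), with d = 1.355 m from pivot to centre of mass.
I_cm = mL²/12 = 0.719 × 2.71²/12 = 0.4400 kg·m²; I = I_cm + md² = 0.4400 + 0.719 × 1.355² = 1.760 kg·m².
T = 2π√(1.760/(0.719 × 9.79 × 1.355)) = 2.70 s.

2.70 s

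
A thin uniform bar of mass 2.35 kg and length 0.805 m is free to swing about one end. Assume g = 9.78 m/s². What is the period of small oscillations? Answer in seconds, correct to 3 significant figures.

1.47 s

For a physical pendulum T = 2π√(I/(mgd)), with d = 0.4025 m from pivot to centre of mass.
I_cm = mL²/12 = 2.35 × 0.805²/12 = 0.1269 kg·m²; I = I_cm + md² = 0.1269 + 2.35 × 0.4025² = 0.5076 kg·m².
T = 2π√(0.5076/(2.35 × 9.78 × 0.4025)) = 1.47 s.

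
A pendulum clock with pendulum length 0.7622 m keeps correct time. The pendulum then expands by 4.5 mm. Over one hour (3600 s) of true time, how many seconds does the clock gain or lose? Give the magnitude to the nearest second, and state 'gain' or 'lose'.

lose 11 s

T ∝ √L, so T'/T = √(0.76670/0.7622) = 1.00295.
In 3600 s of true time the clock registers 3600/1.00295 = 3589.4 s, so it loses 11 s.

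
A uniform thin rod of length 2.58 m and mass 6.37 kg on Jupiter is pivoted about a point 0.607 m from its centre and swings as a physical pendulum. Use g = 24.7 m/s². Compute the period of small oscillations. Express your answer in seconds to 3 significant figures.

1.56 s

For a physical pendulum T = 2π√(I/(mgd)), with d = 0.6070 m from pivot to centre of mass.
I_cm = mL²/12 = 6.37 × 2.58²/12 = 3.533 kg·m²; I = I_cm + md² = 3.533 + 6.37 × 0.6070² = 5.880 kg·m².
T = 2π√(5.880/(6.37 × 24.7 × 0.6070)) = 1.56 s.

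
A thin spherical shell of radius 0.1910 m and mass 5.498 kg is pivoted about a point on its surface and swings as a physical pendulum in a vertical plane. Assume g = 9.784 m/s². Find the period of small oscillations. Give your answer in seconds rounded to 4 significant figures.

1.133 s

I_cm = (2/3)mr² = 0.13372 kg·m². The pivot is at distance d = 0.1910 m from the centre of mass.
By the parallel-axis theorem, I = I_cm + md² = 0.13372 + 0.20057 = 0.33429 kg·m².
T = 2π√(I/(mgd)) = 2π√(0.33429/(5.498 × 9.784 × 0.1910)) = 1.133 s.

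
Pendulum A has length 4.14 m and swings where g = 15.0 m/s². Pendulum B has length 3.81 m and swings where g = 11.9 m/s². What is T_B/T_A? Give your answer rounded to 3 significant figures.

T = 2π√(L/g), so T_B/T_A = √((L_B/g_B)/(L_A/g_A)) = √((3.81/11.9)/(4.14/15.0)) = 1.08.

1.08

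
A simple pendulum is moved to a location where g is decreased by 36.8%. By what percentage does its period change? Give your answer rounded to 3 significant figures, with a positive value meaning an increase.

T ∝ 1/√g, so T'/T = 1/√(0.6320) = 1.258.
Percentage change in T = (1.258 − 1) × 100% = 25.8%.

25.8%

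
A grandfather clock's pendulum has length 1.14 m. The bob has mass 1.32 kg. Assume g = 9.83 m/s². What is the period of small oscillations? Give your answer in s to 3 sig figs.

2.14 s

T = 2π√(L/g) = 2π√(1.14/9.83) = 2π × 0.3405 = 2.14 s.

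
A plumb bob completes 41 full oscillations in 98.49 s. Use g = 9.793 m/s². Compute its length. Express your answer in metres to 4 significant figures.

1.431 m

T = 98.49/41 = 2.4022 s.
From T = 2π√(L/g), L = gT²/(4π²) = 9.793 × 2.4022²/(4π²) = 1.431 m.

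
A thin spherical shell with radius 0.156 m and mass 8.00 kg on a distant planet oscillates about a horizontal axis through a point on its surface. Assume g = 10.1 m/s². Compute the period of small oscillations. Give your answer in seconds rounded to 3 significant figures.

1.01 s

I_cm = (2/3)mr² = 0.1298 kg·m². The pivot is at distance d = 0.156 m from the centre of mass.
By the parallel-axis theorem, I = I_cm + md² = 0.1298 + 0.1947 = 0.3245 kg·m².
T = 2π√(I/(mgd)) = 2π√(0.3245/(8.00 × 10.1 × 0.156)) = 1.01 s.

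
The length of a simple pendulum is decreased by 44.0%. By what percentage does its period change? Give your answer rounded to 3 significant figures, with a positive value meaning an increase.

-25.2%

T ∝ √L, so T'/T = √(0.5600) = 0.7483.
Percentage change in T = (0.7483 − 1) × 100% = -25.2%.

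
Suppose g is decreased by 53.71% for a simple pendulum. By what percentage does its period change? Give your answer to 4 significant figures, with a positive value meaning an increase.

46.98%

T ∝ 1/√g, so T'/T = 1/√(0.46290) = 1.4698.
Percentage change in T = (1.4698 − 1) × 100% = 46.98%.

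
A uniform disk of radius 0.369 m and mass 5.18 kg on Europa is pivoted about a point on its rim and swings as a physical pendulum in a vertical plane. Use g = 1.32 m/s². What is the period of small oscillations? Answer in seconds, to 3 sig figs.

I_cm = ½mr² = 0.3527 kg·m². The pivot is at distance d = 0.369 m from the centre of mass.
By the parallel-axis theorem, I = I_cm + md² = 0.3527 + 0.7053 = 1.058 kg·m².
T = 2π√(I/(mgd)) = 2π√(1.058/(5.18 × 1.32 × 0.369)) = 4.07 s.

4.07 s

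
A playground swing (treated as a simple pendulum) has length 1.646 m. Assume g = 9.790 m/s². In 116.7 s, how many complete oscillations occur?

T = 2π√(L/g) = 2π√(1.646/9.790) = 2.5763 s.
Number of complete oscillations = ⌊116.7/2.5763⌋ = ⌊45.297⌋ = 45.

45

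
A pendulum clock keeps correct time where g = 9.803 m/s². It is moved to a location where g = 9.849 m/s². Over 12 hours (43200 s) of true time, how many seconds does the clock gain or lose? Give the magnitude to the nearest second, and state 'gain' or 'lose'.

gain 101 s

The clock's period scales as T ∝ 1/√g, so T'/T = √(9.803/9.849) = 0.997662.
In 43200 s of true time the clock registers 43200/0.997662 = 43301.2 s, so it gains 101 s.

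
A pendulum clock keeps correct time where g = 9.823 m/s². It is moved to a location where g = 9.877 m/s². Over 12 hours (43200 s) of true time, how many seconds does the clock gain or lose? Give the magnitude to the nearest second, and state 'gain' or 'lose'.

gain 119 s

The clock's period scales as T ∝ 1/√g, so T'/T = √(9.823/9.877) = 0.997263.
In 43200 s of true time the clock registers 43200/0.997263 = 43318.6 s, so it gains 119 s.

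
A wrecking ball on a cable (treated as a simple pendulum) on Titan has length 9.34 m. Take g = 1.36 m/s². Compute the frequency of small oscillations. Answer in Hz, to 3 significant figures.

T = 2π√(L/g) = 2π√(9.34/1.36) = 16.47 s, so f = 1/T = 0.0607 Hz.

0.0607 Hz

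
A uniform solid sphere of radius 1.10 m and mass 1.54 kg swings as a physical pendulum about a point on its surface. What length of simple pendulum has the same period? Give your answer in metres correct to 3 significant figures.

The equivalent simple-pendulum length is L_eq = I/(md), where I is about the pivot and d = 1.100 m.
I_cm = (2/5)mR² = 0.7454 kg·m², so I = I_cm + md² = 0.7454 + 1.863 = 2.609 kg·m².
L_eq = 2.609/(1.54 × 1.100) = 1.54 m.

1.54 m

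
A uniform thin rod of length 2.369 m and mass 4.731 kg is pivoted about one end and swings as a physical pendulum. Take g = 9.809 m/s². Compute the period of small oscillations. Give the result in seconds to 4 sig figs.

For a physical pendulum T = 2π√(I/(mgd)), with d = 1.1845 m from pivot to centre of mass.
I_cm = mL²/12 = 4.731 × 2.369²/12 = 2.2126 kg·m²; I = I_cm + md² = 2.2126 + 4.731 × 1.1845² = 8.8504 kg·m².
T = 2π√(8.8504/(4.731 × 9.809 × 1.1845)) = 2.521 s.

2.521 s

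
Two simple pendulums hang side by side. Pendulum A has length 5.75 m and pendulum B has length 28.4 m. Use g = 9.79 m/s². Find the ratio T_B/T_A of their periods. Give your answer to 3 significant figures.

T ∝ √L, so T_B/T_A = √(L_B/L_A) = √(28.4/5.75) = 2.22.

2.22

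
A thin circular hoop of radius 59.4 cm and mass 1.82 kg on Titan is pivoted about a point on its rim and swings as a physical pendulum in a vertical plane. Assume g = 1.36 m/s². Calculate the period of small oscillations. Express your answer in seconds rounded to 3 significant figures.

I_cm = mr² = 0.6422 kg·m². The pivot is at distance d = 0.594 m from the centre of mass.
By the parallel-axis theorem, I = I_cm + md² = 0.6422 + 0.6422 = 1.284 kg·m².
T = 2π√(I/(mgd)) = 2π√(1.284/(1.82 × 1.36 × 0.594)) = 5.87 s.

5.87 s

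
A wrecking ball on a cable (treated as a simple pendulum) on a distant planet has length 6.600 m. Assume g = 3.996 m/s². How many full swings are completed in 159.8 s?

19

T = 2π√(L/g) = 2π√(6.600/3.996) = 8.0749 s.
Number of complete oscillations = ⌊159.8/8.0749⌋ = ⌊19.790⌋ = 19.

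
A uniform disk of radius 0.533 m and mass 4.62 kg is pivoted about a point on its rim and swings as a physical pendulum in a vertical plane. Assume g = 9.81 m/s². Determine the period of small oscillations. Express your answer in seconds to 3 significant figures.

1.79 s

I_cm = ½mr² = 0.6562 kg·m². The pivot is at distance d = 0.533 m from the centre of mass.
By the parallel-axis theorem, I = I_cm + md² = 0.6562 + 1.312 = 1.969 kg·m².
T = 2π√(I/(mgd)) = 2π√(1.969/(4.62 × 9.81 × 0.533)) = 1.79 s.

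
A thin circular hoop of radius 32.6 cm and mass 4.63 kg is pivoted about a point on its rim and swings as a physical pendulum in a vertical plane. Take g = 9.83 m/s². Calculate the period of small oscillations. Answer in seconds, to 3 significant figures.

1.62 s

I_cm = mr² = 0.4921 kg·m². The pivot is at distance d = 0.326 m from the centre of mass.
By the parallel-axis theorem, I = I_cm + md² = 0.4921 + 0.4921 = 0.9841 kg·m².
T = 2π√(I/(mgd)) = 2π√(0.9841/(4.63 × 9.83 × 0.326)) = 1.62 s.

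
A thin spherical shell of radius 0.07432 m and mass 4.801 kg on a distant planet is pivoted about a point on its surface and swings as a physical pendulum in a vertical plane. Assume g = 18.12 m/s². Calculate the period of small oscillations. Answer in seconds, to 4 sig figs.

0.5195 s

I_cm = (2/3)mr² = 0.017679 kg·m². The pivot is at distance d = 0.07432 m from the centre of mass.
By the parallel-axis theorem, I = I_cm + md² = 0.017679 + 0.026518 = 0.044197 kg·m².
T = 2π√(I/(mgd)) = 2π√(0.044197/(4.801 × 18.12 × 0.07432)) = 0.5195 s.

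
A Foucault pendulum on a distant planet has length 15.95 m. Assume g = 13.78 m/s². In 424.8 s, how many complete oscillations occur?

T = 2π√(L/g) = 2π√(15.95/13.78) = 6.7598 s.
Number of complete oscillations = ⌊424.8/6.7598⌋ = ⌊62.842⌋ = 62.

62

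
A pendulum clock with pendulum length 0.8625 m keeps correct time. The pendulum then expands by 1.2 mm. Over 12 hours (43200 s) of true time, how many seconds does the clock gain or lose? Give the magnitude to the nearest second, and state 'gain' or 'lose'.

lose 30 s

T ∝ √L, so T'/T = √(0.86370/0.8625) = 1.00070.
In 43200 s of true time the clock registers 43200/1.00070 = 43170.0 s, so it loses 30 s.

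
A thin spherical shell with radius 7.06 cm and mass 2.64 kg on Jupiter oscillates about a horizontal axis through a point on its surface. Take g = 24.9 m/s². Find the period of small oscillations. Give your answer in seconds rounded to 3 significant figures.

I_cm = (2/3)mr² = 0.008772 kg·m². The pivot is at distance d = 0.0706 m from the centre of mass.
By the parallel-axis theorem, I = I_cm + md² = 0.008772 + 0.01316 = 0.02193 kg·m².
T = 2π√(I/(mgd)) = 2π√(0.02193/(2.64 × 24.9 × 0.0706)) = 0.432 s.

0.432 s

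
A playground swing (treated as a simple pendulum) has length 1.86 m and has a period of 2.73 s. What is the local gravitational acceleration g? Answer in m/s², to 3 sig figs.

9.85 m/s²

From T = 2π√(L/g), g = 4π²L/T² = 4π² × 1.86/2.730² = 9.85 m/s².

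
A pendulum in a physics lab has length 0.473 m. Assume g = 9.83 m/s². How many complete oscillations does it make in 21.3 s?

15

T = 2π√(L/g) = 2π√(0.473/9.83) = 1.378 s.
Number of complete oscillations = ⌊21.3/1.378⌋ = ⌊15.45⌋ = 15.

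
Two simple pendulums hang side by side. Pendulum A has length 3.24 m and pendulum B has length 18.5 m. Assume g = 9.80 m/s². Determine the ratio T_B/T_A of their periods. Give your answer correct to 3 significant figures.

2.39

T ∝ √L, so T_B/T_A = √(L_B/L_A) = √(18.5/3.24) = 2.39.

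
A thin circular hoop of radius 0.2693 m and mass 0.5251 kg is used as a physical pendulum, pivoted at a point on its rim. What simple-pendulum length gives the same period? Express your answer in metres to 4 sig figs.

The equivalent simple-pendulum length is L_eq = I/(md), where I is about the pivot and d = 0.26930 m.
I_cm = mR² = 0.038082 kg·m², so I = I_cm + md² = 0.038082 + 0.038082 = 0.076163 kg·m².
L_eq = 0.076163/(0.5251 × 0.26930) = 0.5386 m.

0.5386 m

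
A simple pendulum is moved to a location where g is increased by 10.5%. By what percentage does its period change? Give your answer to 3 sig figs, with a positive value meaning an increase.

T ∝ 1/√g, so T'/T = 1/√(1.105) = 0.9513.
Percentage change in T = (0.9513 − 1) × 100% = -4.87%.

-4.87%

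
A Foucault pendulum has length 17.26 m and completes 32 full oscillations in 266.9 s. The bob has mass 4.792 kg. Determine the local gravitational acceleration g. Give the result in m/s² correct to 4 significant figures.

T = 266.9/32 = 8.3406 s.
From T = 2π√(L/g), g = 4π²L/T² = 4π² × 17.26/8.3406² = 9.795 m/s².

9.795 m/s²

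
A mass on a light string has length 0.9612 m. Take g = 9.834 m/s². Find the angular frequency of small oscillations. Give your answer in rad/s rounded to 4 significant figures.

3.199 rad/s

ω = √(g/L) = √(9.834/0.9612) = 3.199 rad/s.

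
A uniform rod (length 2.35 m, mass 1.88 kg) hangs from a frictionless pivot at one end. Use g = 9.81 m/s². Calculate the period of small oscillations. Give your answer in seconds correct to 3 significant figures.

For a physical pendulum T = 2π√(I/(mgd)), with d = 1.175 m from pivot to centre of mass.
I_cm = mL²/12 = 1.88 × 2.35²/12 = 0.8652 kg·m²; I = I_cm + md² = 0.8652 + 1.88 × 1.175² = 3.461 kg·m².
T = 2π√(3.461/(1.88 × 9.81 × 1.175)) = 2.51 s.

2.51 s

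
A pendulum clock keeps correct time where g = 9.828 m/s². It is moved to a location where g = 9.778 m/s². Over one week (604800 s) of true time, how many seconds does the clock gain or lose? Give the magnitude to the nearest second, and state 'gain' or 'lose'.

lose 1540 s

The clock's period scales as T ∝ 1/√g, so T'/T = √(9.828/9.778) = 1.00255.
In 604800 s of true time the clock registers 604800/1.00255 = 603259.6 s, so it loses 1540 s.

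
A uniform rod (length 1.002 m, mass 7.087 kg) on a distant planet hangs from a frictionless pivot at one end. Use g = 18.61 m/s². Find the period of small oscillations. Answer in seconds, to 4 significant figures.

1.190 s

For a physical pendulum T = 2π√(I/(mgd)), with d = 0.50100 m from pivot to centre of mass.
I_cm = mL²/12 = 7.087 × 1.002²/12 = 0.59295 kg·m²; I = I_cm + md² = 0.59295 + 7.087 × 0.50100² = 2.3718 kg·m².
T = 2π√(2.3718/(7.087 × 18.61 × 0.50100)) = 1.190 s.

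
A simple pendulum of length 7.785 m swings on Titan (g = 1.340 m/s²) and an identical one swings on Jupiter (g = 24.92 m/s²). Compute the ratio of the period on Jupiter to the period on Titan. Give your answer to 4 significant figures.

T ∝ 1/√g, so T₂/T₁ = √(g₁/g₂) = √(1.340/24.92) = 0.2319.

0.2319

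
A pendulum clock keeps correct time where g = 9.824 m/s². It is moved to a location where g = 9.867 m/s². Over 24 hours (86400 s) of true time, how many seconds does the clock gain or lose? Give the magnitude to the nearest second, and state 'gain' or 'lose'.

The clock's period scales as T ∝ 1/√g, so T'/T = √(9.824/9.867) = 0.997819.
In 86400 s of true time the clock registers 86400/0.997819 = 86588.9 s, so it gains 189 s.

gain 189 s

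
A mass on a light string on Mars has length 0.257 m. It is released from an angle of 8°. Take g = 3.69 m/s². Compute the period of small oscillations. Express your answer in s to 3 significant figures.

T = 2π√(L/g) = 2π√(0.257/3.69) = 2π × 0.2639 = 1.66 s.

1.66 s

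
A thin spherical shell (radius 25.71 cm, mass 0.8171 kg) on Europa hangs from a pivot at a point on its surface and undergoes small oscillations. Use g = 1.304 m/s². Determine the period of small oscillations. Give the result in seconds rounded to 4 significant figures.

3.602 s

I_cm = (2/3)mr² = 0.036007 kg·m². The pivot is at distance d = 0.2571 m from the centre of mass.
By the parallel-axis theorem, I = I_cm + md² = 0.036007 + 0.054011 = 0.090018 kg·m².
T = 2π√(I/(mgd)) = 2π√(0.090018/(0.8171 × 1.304 × 0.2571)) = 3.602 s.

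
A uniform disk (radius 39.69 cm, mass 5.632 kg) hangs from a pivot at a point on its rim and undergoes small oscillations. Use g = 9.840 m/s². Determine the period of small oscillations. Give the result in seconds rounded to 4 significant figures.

1.545 s

I_cm = ½mr² = 0.44360 kg·m². The pivot is at distance d = 0.3969 m from the centre of mass.
By the parallel-axis theorem, I = I_cm + md² = 0.44360 + 0.88721 = 1.3308 kg·m².
T = 2π√(I/(mgd)) = 2π√(1.3308/(5.632 × 9.840 × 0.3969)) = 1.545 s.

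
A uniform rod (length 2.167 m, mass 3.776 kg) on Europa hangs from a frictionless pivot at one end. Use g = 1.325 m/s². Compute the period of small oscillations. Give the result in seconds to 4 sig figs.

For a physical pendulum T = 2π√(I/(mgd)), with d = 1.0835 m from pivot to centre of mass.
I_cm = mL²/12 = 3.776 × 2.167²/12 = 1.4776 kg·m²; I = I_cm + md² = 1.4776 + 3.776 × 1.0835² = 5.9106 kg·m².
T = 2π√(5.9106/(3.776 × 1.325 × 1.0835)) = 6.561 s.

6.561 s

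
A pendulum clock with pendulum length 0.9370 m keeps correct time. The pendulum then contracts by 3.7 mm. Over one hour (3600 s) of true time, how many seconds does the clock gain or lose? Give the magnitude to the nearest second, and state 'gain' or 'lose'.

T ∝ √L, so T'/T = √(0.93330/0.9370) = 0.998024.
In 3600 s of true time the clock registers 3600/0.998024 = 3607.1 s, so it gains 7 s.

gain 7 s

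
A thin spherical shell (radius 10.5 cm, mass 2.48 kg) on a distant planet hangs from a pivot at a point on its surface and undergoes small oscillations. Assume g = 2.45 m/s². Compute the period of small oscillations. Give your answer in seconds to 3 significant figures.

1.68 s

I_cm = (2/3)mr² = 0.01823 kg·m². The pivot is at distance d = 0.105 m from the centre of mass.
By the parallel-axis theorem, I = I_cm + md² = 0.01823 + 0.02734 = 0.04557 kg·m².
T = 2π√(I/(mgd)) = 2π√(0.04557/(2.48 × 2.45 × 0.105)) = 1.68 s.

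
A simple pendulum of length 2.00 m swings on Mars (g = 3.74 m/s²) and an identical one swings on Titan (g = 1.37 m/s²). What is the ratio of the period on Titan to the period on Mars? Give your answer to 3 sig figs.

T ∝ 1/√g, so T₂/T₁ = √(g₁/g₂) = √(3.74/1.37) = 1.65.

1.65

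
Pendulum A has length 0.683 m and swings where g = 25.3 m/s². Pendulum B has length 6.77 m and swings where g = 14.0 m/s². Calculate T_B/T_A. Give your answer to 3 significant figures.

4.23

T = 2π√(L/g), so T_B/T_A = √((L_B/g_B)/(L_A/g_A)) = √((6.77/14.0)/(0.683/25.3)) = 4.23.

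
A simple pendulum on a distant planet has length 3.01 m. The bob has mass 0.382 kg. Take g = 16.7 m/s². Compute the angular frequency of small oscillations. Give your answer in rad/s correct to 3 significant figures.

2.36 rad/s

ω = √(g/L) = √(16.7/3.01) = 2.36 rad/s.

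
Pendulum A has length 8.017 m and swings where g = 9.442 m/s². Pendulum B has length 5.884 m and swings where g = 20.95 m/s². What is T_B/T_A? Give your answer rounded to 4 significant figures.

0.5751

T = 2π√(L/g), so T_B/T_A = √((L_B/g_B)/(L_A/g_A)) = √((5.884/20.95)/(8.017/9.442)) = 0.5751.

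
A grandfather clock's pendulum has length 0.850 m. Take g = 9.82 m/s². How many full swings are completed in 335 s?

181

T = 2π√(L/g) = 2π√(0.850/9.82) = 1.849 s.
Number of complete oscillations = ⌊335/1.849⌋ = ⌊181.2⌋ = 181.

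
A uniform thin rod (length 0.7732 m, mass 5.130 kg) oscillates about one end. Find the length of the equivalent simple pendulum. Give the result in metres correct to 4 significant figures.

The equivalent simple-pendulum length is L_eq = I/(md), where I is about the pivot and d = 0.38660 m.
I_cm = (1/12)mL² = 0.25558 kg·m², so I = I_cm + md² = 0.25558 + 0.76673 = 1.0223 kg·m².
L_eq = 1.0223/(5.130 × 0.38660) = 0.5155 m.

0.5155 m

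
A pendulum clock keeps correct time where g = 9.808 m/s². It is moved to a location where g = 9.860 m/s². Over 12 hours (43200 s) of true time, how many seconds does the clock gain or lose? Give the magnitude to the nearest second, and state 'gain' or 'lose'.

gain 114 s

The clock's period scales as T ∝ 1/√g, so T'/T = √(9.808/9.860) = 0.997360.
In 43200 s of true time the clock registers 43200/0.997360 = 43314.4 s, so it gains 114 s.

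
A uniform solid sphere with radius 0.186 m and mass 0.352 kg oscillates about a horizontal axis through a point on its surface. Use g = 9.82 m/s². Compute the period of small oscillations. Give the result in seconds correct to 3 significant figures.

I_cm = (2/5)mr² = 0.004871 kg·m². The pivot is at distance d = 0.186 m from the centre of mass.
By the parallel-axis theorem, I = I_cm + md² = 0.004871 + 0.01218 = 0.01705 kg·m².
T = 2π√(I/(mgd)) = 2π√(0.01705/(0.352 × 9.82 × 0.186)) = 1.02 s.

1.02 s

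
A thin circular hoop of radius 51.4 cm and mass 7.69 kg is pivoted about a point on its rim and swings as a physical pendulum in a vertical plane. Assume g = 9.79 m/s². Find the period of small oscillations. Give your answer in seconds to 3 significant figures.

2.04 s

I_cm = mr² = 2.032 kg·m². The pivot is at distance d = 0.514 m from the centre of mass.
By the parallel-axis theorem, I = I_cm + md² = 2.032 + 2.032 = 4.063 kg·m².
T = 2π√(I/(mgd)) = 2π√(4.063/(7.69 × 9.79 × 0.514)) = 2.04 s.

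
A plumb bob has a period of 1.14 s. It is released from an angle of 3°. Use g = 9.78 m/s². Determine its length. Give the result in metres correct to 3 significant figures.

0.322 m

From T = 2π√(L/g), L = gT²/(4π²) = 9.78 × 1.140²/(4π²) = 0.322 m.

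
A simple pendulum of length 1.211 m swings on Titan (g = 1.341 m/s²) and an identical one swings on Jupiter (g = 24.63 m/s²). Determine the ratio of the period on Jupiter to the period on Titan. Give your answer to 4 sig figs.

0.2333

T ∝ 1/√g, so T₂/T₁ = √(g₁/g₂) = √(1.341/24.63) = 0.2333.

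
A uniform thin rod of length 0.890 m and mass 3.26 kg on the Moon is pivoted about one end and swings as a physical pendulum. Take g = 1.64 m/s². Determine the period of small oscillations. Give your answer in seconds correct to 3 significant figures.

3.78 s

For a physical pendulum T = 2π√(I/(mgd)), with d = 0.4450 m from pivot to centre of mass.
I_cm = mL²/12 = 3.26 × 0.890²/12 = 0.2152 kg·m²; I = I_cm + md² = 0.2152 + 3.26 × 0.4450² = 0.8607 kg·m².
T = 2π√(0.8607/(3.26 × 1.64 × 0.4450)) = 3.78 s.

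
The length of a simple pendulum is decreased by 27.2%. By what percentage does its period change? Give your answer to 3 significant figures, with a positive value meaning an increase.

T ∝ √L, so T'/T = √(0.7280) = 0.8532.
Percentage change in T = (0.8532 − 1) × 100% = -14.7%.

-14.7%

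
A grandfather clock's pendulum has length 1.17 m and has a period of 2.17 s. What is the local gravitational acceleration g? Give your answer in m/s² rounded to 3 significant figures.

9.81 m/s²

From T = 2π√(L/g), g = 4π²L/T² = 4π² × 1.17/2.170² = 9.81 m/s².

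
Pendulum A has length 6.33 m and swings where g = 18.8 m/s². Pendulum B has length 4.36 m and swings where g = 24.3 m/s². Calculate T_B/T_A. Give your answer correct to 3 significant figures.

T = 2π√(L/g), so T_B/T_A = √((L_B/g_B)/(L_A/g_A)) = √((4.36/24.3)/(6.33/18.8)) = 0.730.

0.730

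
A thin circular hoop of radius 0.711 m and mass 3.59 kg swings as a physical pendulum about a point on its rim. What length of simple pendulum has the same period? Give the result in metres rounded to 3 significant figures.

The equivalent simple-pendulum length is L_eq = I/(md), where I is about the pivot and d = 0.7110 m.
I_cm = mR² = 1.815 kg·m², so I = I_cm + md² = 1.815 + 1.815 = 3.630 kg·m².
L_eq = 3.630/(3.59 × 0.7110) = 1.42 m.

1.42 m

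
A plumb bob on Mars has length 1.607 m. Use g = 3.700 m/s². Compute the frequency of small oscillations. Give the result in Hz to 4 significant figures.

0.2415 Hz

T = 2π√(L/g) = 2π√(1.607/3.700) = 4.1408 s, so f = 1/T = 0.2415 Hz.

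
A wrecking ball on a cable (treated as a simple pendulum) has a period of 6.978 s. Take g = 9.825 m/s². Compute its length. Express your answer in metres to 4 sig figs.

From T = 2π√(L/g), L = gT²/(4π²) = 9.825 × 6.9780²/(4π²) = 12.12 m.

12.12 m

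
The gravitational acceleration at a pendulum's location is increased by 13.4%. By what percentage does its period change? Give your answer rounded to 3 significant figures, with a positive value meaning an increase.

T ∝ 1/√g, so T'/T = 1/√(1.134) = 0.9391.
Percentage change in T = (0.9391 − 1) × 100% = -6.09%.

-6.09%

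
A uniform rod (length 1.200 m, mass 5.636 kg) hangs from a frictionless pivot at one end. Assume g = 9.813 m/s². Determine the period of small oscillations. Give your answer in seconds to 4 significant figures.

For a physical pendulum T = 2π√(I/(mgd)), with d = 0.60000 m from pivot to centre of mass.
I_cm = mL²/12 = 5.636 × 1.200²/12 = 0.67632 kg·m²; I = I_cm + md² = 0.67632 + 5.636 × 0.60000² = 2.7053 kg·m².
T = 2π√(2.7053/(5.636 × 9.813 × 0.60000)) = 1.794 s.

1.794 s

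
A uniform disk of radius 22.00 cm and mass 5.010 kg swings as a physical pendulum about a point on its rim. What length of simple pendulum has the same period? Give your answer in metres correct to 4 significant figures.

The equivalent simple-pendulum length is L_eq = I/(md), where I is about the pivot and d = 0.22000 m.
I_cm = ½mR² = 0.12124 kg·m², so I = I_cm + md² = 0.12124 + 0.24248 = 0.36373 kg·m².
L_eq = 0.36373/(5.010 × 0.22000) = 0.3300 m.

0.3300 m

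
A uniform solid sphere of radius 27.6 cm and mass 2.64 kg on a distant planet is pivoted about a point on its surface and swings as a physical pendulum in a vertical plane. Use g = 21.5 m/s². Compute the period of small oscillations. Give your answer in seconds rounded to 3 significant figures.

0.842 s

I_cm = (2/5)mr² = 0.08044 kg·m². The pivot is at distance d = 0.276 m from the centre of mass.
By the parallel-axis theorem, I = I_cm + md² = 0.08044 + 0.2011 = 0.2815 kg·m².
T = 2π√(I/(mgd)) = 2π√(0.2815/(2.64 × 21.5 × 0.276)) = 0.842 s.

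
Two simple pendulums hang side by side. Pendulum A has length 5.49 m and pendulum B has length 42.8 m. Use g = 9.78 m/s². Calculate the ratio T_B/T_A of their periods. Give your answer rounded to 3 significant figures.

T ∝ √L, so T_B/T_A = √(L_B/L_A) = √(42.8/5.49) = 2.79.

2.79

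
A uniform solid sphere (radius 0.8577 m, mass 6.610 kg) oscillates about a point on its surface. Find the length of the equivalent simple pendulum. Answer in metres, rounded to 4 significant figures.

1.201 m

The equivalent simple-pendulum length is L_eq = I/(md), where I is about the pivot and d = 0.85770 m.
I_cm = (2/5)mR² = 1.9451 kg·m², so I = I_cm + md² = 1.9451 + 4.8626 = 6.8077 kg·m².
L_eq = 6.8077/(6.610 × 0.85770) = 1.201 m.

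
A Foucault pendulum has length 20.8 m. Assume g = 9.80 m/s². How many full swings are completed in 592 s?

T = 2π√(L/g) = 2π√(20.8/9.80) = 9.154 s.
Number of complete oscillations = ⌊592/9.154⌋ = ⌊64.67⌋ = 64.

64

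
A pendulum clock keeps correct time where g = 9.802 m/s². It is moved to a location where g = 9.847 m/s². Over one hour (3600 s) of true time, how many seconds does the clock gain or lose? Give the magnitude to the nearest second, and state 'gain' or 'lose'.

gain 8 s

The clock's period scales as T ∝ 1/√g, so T'/T = √(9.802/9.847) = 0.997712.
In 3600 s of true time the clock registers 3600/0.997712 = 3608.3 s, so it gains 8 s.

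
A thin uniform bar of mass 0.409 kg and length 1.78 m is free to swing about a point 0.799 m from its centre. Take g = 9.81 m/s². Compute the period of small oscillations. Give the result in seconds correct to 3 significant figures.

For a physical pendulum T = 2π√(I/(mgd)), with d = 0.7990 m from pivot to centre of mass.
I_cm = mL²/12 = 0.409 × 1.78²/12 = 0.1080 kg·m²; I = I_cm + md² = 0.1080 + 0.409 × 0.7990² = 0.3691 kg·m².
T = 2π√(0.3691/(0.409 × 9.81 × 0.7990)) = 2.13 s.

2.13 s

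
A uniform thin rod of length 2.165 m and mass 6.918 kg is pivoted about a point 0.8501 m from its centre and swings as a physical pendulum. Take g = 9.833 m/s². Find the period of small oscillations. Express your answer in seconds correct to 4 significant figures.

2.293 s

For a physical pendulum T = 2π√(I/(mgd)), with d = 0.85010 m from pivot to centre of mass.
I_cm = mL²/12 = 6.918 × 2.165²/12 = 2.7022 kg·m²; I = I_cm + md² = 2.7022 + 6.918 × 0.85010² = 7.7016 kg·m².
T = 2π√(7.7016/(6.918 × 9.833 × 0.85010)) = 2.293 s.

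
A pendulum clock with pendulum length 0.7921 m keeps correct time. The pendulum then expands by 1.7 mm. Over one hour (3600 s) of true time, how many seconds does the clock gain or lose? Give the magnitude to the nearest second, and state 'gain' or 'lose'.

T ∝ √L, so T'/T = √(0.79380/0.7921) = 1.00107.
In 3600 s of true time the clock registers 3600/1.00107 = 3596.1 s, so it loses 4 s.

lose 4 s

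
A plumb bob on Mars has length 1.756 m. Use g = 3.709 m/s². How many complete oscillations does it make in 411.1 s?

T = 2π√(L/g) = 2π√(1.756/3.709) = 4.3233 s.
Number of complete oscillations = ⌊411.1/4.3233⌋ = ⌊95.090⌋ = 95.

95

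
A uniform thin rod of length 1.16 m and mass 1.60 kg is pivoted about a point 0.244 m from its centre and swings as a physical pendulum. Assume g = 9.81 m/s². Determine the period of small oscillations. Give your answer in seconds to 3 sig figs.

1.68 s

For a physical pendulum T = 2π√(I/(mgd)), with d = 0.2440 m from pivot to centre of mass.
I_cm = mL²/12 = 1.60 × 1.16²/12 = 0.1794 kg·m²; I = I_cm + md² = 0.1794 + 1.60 × 0.2440² = 0.2747 kg·m².
T = 2π√(0.2747/(1.60 × 9.81 × 0.2440)) = 1.68 s.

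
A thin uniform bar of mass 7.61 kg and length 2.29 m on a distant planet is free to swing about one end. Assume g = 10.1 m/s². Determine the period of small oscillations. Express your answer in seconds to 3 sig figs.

2.44 s

For a physical pendulum T = 2π√(I/(mgd)), with d = 1.145 m from pivot to centre of mass.
I_cm = mL²/12 = 7.61 × 2.29²/12 = 3.326 kg·m²; I = I_cm + md² = 3.326 + 7.61 × 1.145² = 13.30 kg·m².
T = 2π√(13.30/(7.61 × 10.1 × 1.145)) = 2.44 s.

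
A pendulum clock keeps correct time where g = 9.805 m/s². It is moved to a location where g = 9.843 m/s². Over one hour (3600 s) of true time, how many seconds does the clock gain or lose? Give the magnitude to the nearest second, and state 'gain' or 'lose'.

gain 7 s

The clock's period scales as T ∝ 1/√g, so T'/T = √(9.805/9.843) = 0.998068.
In 3600 s of true time the clock registers 3600/0.998068 = 3607.0 s, so it gains 7 s.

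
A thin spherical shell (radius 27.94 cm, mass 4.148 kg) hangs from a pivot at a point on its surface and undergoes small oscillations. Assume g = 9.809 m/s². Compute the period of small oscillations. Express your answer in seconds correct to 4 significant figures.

1.369 s

I_cm = (2/3)mr² = 0.21587 kg·m². The pivot is at distance d = 0.2794 m from the centre of mass.
By the parallel-axis theorem, I = I_cm + md² = 0.21587 + 0.32381 = 0.53968 kg·m².
T = 2π√(I/(mgd)) = 2π√(0.53968/(4.148 × 9.809 × 0.2794)) = 1.369 s.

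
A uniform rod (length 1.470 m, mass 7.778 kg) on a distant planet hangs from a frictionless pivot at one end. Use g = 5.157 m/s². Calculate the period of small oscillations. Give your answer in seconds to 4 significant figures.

For a physical pendulum T = 2π√(I/(mgd)), with d = 0.73500 m from pivot to centre of mass.
I_cm = mL²/12 = 7.778 × 1.470²/12 = 1.4006 kg·m²; I = I_cm + md² = 1.4006 + 7.778 × 0.73500² = 5.6025 kg·m².
T = 2π√(5.6025/(7.778 × 5.157 × 0.73500)) = 2.739 s.

2.739 s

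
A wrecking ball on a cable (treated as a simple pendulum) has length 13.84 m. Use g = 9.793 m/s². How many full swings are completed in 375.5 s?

T = 2π√(L/g) = 2π√(13.84/9.793) = 7.4695 s.
Number of complete oscillations = ⌊375.5/7.4695⌋ = ⌊50.271⌋ = 50.

50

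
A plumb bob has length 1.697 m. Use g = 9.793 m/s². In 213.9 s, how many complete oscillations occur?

81

T = 2π√(L/g) = 2π√(1.697/9.793) = 2.6155 s.
Number of complete oscillations = ⌊213.9/2.6155⌋ = ⌊81.780⌋ = 81.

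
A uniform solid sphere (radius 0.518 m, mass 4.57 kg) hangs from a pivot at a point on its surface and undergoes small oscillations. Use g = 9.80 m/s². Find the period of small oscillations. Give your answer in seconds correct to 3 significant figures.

1.71 s

I_cm = (2/5)mr² = 0.4905 kg·m². The pivot is at distance d = 0.518 m from the centre of mass.
By the parallel-axis theorem, I = I_cm + md² = 0.4905 + 1.226 = 1.717 kg·m².
T = 2π√(I/(mgd)) = 2π√(1.717/(4.57 × 9.80 × 0.518)) = 1.71 s.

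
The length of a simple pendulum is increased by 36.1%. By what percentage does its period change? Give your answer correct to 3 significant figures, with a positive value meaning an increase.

16.7%

T ∝ √L, so T'/T = √(1.361) = 1.167.
Percentage change in T = (1.167 − 1) × 100% = 16.7%.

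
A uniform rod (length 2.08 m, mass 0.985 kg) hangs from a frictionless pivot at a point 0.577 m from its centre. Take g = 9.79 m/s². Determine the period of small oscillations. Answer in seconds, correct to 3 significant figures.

2.20 s

For a physical pendulum T = 2π√(I/(mgd)), with d = 0.5770 m from pivot to centre of mass.
I_cm = mL²/12 = 0.985 × 2.08²/12 = 0.3551 kg·m²; I = I_cm + md² = 0.3551 + 0.985 × 0.5770² = 0.6831 kg·m².
T = 2π√(0.6831/(0.985 × 9.79 × 0.5770)) = 2.20 s.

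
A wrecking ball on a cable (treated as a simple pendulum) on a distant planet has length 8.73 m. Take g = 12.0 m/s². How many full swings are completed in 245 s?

T = 2π√(L/g) = 2π√(8.73/12.0) = 5.359 s.
Number of complete oscillations = ⌊245/5.359⌋ = ⌊45.72⌋ = 45.

45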